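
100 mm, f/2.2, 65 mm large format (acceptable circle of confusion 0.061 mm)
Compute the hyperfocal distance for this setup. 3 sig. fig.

Hyperfocal distance H = f²/(N·c) + f = 100²/(2.2 × 0.061) + 100 = 10000/0.1342 + 100 ≈ 74615.6 mm ≈ 74.6 m.

74.6 m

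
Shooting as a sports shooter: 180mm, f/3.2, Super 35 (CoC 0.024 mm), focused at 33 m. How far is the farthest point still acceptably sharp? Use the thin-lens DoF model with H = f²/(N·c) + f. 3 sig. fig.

Hyperfocal distance H = f²/(N·c) + f = 180²/(3.2 × 0.024) + 180 = 32400/0.0768 + 180 ≈ 422055.0 mm ≈ 422.1 m.
Far limit Df = s·(H − f)/(H − s) = 33000 × (422055.0 − 180) / (422055.0 − 33000) = 33000 × 421875.0 / 389055.0 ≈ 35784 mm ≈ 35.8 m.

35.8 m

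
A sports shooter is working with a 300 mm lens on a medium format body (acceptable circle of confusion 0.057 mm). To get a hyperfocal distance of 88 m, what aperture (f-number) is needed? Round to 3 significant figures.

Rearrange H = f²/(N·c) + f for N: N = f² / ((H − f)·c).
N = 300² / ((88000 − 300) × 0.057) = 90000 / 4999 ≈ 18.

f/18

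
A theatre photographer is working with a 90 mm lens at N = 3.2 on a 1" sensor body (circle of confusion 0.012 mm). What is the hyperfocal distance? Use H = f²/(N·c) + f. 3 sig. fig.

Hyperfocal distance H = f²/(N·c) + f = 90²/(3.2 × 0.012) + 90 = 8100/0.0384 + 90 ≈ 211027.5 mm ≈ 211 m.

211 m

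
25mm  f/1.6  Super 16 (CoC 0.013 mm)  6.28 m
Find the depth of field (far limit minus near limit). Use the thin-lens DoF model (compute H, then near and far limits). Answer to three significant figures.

Hyperfocal distance H = f²/(N·c) + f = 25²/(1.6 × 0.013) + 25 = 625/0.0208 + 25 ≈ 30073.1 mm ≈ 30.07 m.
Near limit Dn = s·(H − f)/(H + s − 2f) = 6280 × (30073.1 − 25) / (30073.1 + 6280 − 2 × 25) = 6280 × 30048.1 / 36303.1 ≈ 5198.0 mm.
Far limit Df = s·(H − f)/(H − s) = 6280 × (30073.1 − 25) / (30073.1 − 6280) = 6280 × 30048.1 / 23793.1 ≈ 7931.0 mm.
Depth of field = Df − Dn = 7931.0 − 5198.0 ≈ 2733.0 mm ≈ 2.73 m.

2.73 m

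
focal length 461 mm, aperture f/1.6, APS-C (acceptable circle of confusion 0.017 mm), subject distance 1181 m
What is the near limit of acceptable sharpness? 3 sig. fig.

Hyperfocal distance H = f²/(N·c) + f = 461²/(1.6 × 0.017) + 461 = 212521/0.0272 + 461 ≈ 7813733.1 mm ≈ 7814 m.
Near limit Dn = s·(H − f)/(H + s − 2f) = 1181000 × (7813733.1 − 461) / (7813733.1 + 1181000 − 2 × 461) = 1181000 × 7813272.1 / 8993811.1 ≈ 1025980 mm ≈ 1030 m.

1030 m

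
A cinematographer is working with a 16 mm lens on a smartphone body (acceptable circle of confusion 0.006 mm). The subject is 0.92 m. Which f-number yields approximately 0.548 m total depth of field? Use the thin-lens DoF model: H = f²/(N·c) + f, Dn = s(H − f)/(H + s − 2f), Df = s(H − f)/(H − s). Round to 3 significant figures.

f/13

Write h = H − f = f²/(N·c). The thin-lens limits are Dn = s·h/(h + (s−f)) and Df = s·h/(h − (s−f)), so DoF = Df − Dn = 2·s·(s−f)·h / (h² − (s−f)²).
That is a quadratic in h: DoF·h² − 2·s·(s−f)·h − DoF·(s−f)² = 0 ⇒ h = (s−f)·(s + √(s² + DoF²)) / DoF = 904 × (920 + √(920² + 548²)) / 548 = 904 × (920 + 1070.84) / 548 ≈ 3284.2 mm.
Then N = f²/(c·h) = 16² / (0.006 × 3284.2) = 256 / 19.705 ≈ 13.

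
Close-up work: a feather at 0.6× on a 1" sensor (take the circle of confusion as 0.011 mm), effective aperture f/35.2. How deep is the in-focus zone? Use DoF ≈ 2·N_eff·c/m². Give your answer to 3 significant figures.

2.15 mm

At magnification m, DoF ≈ 2·N_eff·c/m² = 2 × 35.2 × 0.011 / 0.6² = 0.7744 / 0.36 ≈ 2.15 mm.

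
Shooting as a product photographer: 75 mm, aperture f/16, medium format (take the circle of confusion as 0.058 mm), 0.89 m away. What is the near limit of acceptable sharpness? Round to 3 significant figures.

Hyperfocal distance H = f²/(N·c) + f = 75²/(16 × 0.058) + 75 = 5625/0.928 + 75 ≈ 6136.4 mm ≈ 6.136 m.
Near limit Dn = s·(H − f)/(H + s − 2f) = 890 × (6136.4 − 75) / (6136.4 + 890 − 2 × 75) = 890 × 6061.4 / 6876.4 ≈ 784.52 mm ≈ 0.785 m.

0.785 m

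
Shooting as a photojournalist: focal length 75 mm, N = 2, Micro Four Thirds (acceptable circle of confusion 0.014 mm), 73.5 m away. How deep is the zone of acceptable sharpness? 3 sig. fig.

62.0 m

Hyperfocal distance H = f²/(N·c) + f = 75²/(2 × 0.014) + 75 = 5625/0.028 + 75 ≈ 200967.9 mm ≈ 201.0 m.
Near limit Dn = s·(H − f)/(H + s − 2f) = 73500 × (200967.9 − 75) / (200967.9 + 73500 − 2 × 75) = 73500 × 200892.9 / 274317.9 ≈ 53827 mm.
Far limit Df = s·(H − f)/(H − s) = 73500 × (200967.9 − 75) / (200967.9 − 73500) = 73500 × 200892.9 / 127467.9 ≈ 115838 mm.
Depth of field = Df − Dn = 115838 − 53827 ≈ 62011 mm ≈ 62.0 m.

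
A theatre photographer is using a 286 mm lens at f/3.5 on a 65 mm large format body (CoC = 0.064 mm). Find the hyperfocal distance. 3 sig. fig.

Hyperfocal distance H = f²/(N·c) + f = 286²/(3.5 × 0.064) + 286 = 81796/0.224 + 286 ≈ 365446.7 mm ≈ 365 m.

365 m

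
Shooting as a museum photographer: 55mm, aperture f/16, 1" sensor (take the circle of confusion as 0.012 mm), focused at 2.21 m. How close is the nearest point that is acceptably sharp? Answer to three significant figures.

1.94 m

Hyperfocal distance H = f²/(N·c) + f = 55²/(16 × 0.012) + 55 = 3025/0.192 + 55 ≈ 15810.2 mm ≈ 15.81 m.
Near limit Dn = s·(H − f)/(H + s − 2f) = 2210 × (15810.2 − 55) / (15810.2 + 2210 − 2 × 55) = 2210 × 15755.2 / 17910.2 ≈ 1944.1 mm ≈ 1.94 m.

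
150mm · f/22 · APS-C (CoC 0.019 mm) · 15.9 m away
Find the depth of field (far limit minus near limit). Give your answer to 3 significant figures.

10.2 m

Hyperfocal distance H = f²/(N·c) + f = 150²/(22 × 0.019) + 150 = 22500/0.418 + 150 ≈ 53977.8 mm ≈ 53.98 m.
Near limit Dn = s·(H − f)/(H + s − 2f) = 15900 × (53977.8 − 150) / (53977.8 + 15900 − 2 × 150) = 15900 × 53827.8 / 69577.8 ≈ 12301 mm.
Far limit Df = s·(H − f)/(H − s) = 15900 × (53977.8 − 150) / (53977.8 − 15900) = 15900 × 53827.8 / 38077.8 ≈ 22477 mm.
Depth of field = Df − Dn = 22477 − 12301 ≈ 10176 mm ≈ 10.2 m.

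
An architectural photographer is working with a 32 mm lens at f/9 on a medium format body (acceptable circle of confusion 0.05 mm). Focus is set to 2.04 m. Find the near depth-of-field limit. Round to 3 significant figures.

Hyperfocal distance H = f²/(N·c) + f = 32²/(9 × 0.05) + 32 = 1024/0.45 + 32 ≈ 2307.6 mm ≈ 2.308 m.
Near limit Dn = s·(H − f)/(H + s − 2f) = 2040 × (2307.6 − 32) / (2307.6 + 2040 − 2 × 32) = 2040 × 2275.6 / 4283.6 ≈ 1083.7 mm ≈ 1.08 m.

1.08 m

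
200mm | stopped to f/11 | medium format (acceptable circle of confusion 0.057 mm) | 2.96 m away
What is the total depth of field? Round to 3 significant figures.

Hyperfocal distance H = f²/(N·c) + f = 200²/(11 × 0.057) + 200 = 40000/0.627 + 200 ≈ 63995.9 mm ≈ 64.00 m.
Near limit Dn = s·(H − f)/(H + s − 2f) = 2960 × (63995.9 − 200) / (63995.9 + 2960 − 2 × 200) = 2960 × 63795.9 / 66555.9 ≈ 2837.25 mm.
Far limit Df = s·(H − f)/(H − s) = 2960 × (63995.9 − 200) / (63995.9 − 2960) = 2960 × 63795.9 / 61035.9 ≈ 3093.85 mm.
Depth of field = Df − Dn = 3093.85 − 2837.25 ≈ 256.60 mm.

257 mm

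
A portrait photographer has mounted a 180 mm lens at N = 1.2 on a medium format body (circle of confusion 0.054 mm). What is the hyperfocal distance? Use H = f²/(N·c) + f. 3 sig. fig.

500 m

Hyperfocal distance H = f²/(N·c) + f = 180²/(1.2 × 0.054) + 180 = 32400/0.0648 + 180 ≈ 500180.0 mm ≈ 500 m.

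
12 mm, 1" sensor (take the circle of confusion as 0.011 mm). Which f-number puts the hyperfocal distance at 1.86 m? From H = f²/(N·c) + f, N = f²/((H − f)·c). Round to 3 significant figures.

Rearrange H = f²/(N·c) + f for N: N = f² / ((H − f)·c).
N = 12² / ((1860 − 12) × 0.011) = 144 / 20.33 ≈ 7.08.

f/7.08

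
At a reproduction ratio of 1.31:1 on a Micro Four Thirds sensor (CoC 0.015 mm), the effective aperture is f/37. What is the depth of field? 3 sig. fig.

At magnification m, DoF ≈ 2·N_eff·c/m² = 2 × 37 × 0.015 / 1.31² = 1.11 / 1.716 ≈ 0.647 mm.

0.647 mm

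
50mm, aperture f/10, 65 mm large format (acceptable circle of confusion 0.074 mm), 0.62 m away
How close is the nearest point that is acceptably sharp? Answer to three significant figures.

0.530 m

Hyperfocal distance H = f²/(N·c) + f = 50²/(10 × 0.074) + 50 = 2500/0.74 + 50 ≈ 3428.4 mm ≈ 3.428 m.
Near limit Dn = s·(H − f)/(H + s − 2f) = 620 × (3428.4 − 50) / (3428.4 + 620 − 2 × 50) = 620 × 3378.4 / 3948.4 ≈ 530.49 mm ≈ 0.530 m.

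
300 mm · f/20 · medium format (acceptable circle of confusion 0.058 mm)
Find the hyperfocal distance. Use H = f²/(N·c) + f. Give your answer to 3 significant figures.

Hyperfocal distance H = f²/(N·c) + f = 300²/(20 × 0.058) + 300 = 90000/1.16 + 300 ≈ 77886.2 mm ≈ 77.9 m.

77.9 m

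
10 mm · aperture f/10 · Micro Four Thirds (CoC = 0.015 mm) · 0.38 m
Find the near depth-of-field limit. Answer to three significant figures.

244 mm

Hyperfocal distance H = f²/(N·c) + f = 10²/(10 × 0.015) + 10 = 100/0.15 + 10 ≈ 676.7 mm ≈ 0.677 m.
Near limit Dn = s·(H − f)/(H + s − 2f) = 380 × (676.7 − 10) / (676.7 + 380 − 2 × 10) = 380 × 666.7 / 1036.7 ≈ 244.37 mm.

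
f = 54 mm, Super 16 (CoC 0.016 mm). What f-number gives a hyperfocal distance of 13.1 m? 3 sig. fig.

f/14

Rearrange H = f²/(N·c) + f for N: N = f² / ((H − f)·c).
N = 54² / ((13100 − 54) × 0.016) = 2916 / 208.7 ≈ 14.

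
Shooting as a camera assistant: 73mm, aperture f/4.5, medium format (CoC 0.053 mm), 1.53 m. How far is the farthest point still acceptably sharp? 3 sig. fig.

1.64 m

Hyperfocal distance H = f²/(N·c) + f = 73²/(4.5 × 0.053) + 73 = 5329/0.2385 + 73 ≈ 22416.8 mm ≈ 22.42 m.
Far limit Df = s·(H − f)/(H − s) = 1530 × (22416.8 − 73) / (22416.8 − 1530) = 1530 × 22343.8 / 20886.8 ≈ 1636.7 mm ≈ 1.64 m.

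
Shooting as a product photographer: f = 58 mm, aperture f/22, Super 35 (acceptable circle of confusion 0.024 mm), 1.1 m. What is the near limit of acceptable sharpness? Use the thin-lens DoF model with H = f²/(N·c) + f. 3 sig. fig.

0.945 m

Hyperfocal distance H = f²/(N·c) + f = 58²/(22 × 0.024) + 58 = 3364/0.528 + 58 ≈ 6429.2 mm ≈ 6.429 m.
Near limit Dn = s·(H − f)/(H + s − 2f) = 1100 × (6429.2 − 58) / (6429.2 + 1100 − 2 × 58) = 1100 × 6371.2 / 7413.2 ≈ 945.38 mm ≈ 0.945 m.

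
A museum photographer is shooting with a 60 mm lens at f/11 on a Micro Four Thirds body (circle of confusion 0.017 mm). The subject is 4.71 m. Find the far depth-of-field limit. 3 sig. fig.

6.21 m

Hyperfocal distance H = f²/(N·c) + f = 60²/(11 × 0.017) + 60 = 3600/0.187 + 60 ≈ 19311.3 mm ≈ 19.31 m.
Far limit Df = s·(H − f)/(H − s) = 4710 × (19311.3 − 60) / (19311.3 − 4710) = 4710 × 19251.3 / 14601.3 ≈ 6210.0 mm ≈ 6.21 m.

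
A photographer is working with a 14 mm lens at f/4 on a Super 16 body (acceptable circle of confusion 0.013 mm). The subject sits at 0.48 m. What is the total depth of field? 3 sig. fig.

121 mm

Hyperfocal distance H = f²/(N·c) + f = 14²/(4 × 0.013) + 14 = 196/0.052 + 14 ≈ 3783.2 mm ≈ 3.783 m.
Near limit Dn = s·(H − f)/(H + s − 2f) = 480 × (3783.2 − 14) / (3783.2 + 480 − 2 × 14) = 480 × 3769.2 / 4235.2 ≈ 427.19 mm.
Far limit Df = s·(H − f)/(H − s) = 480 × (3783.2 − 14) / (3783.2 − 480) = 480 × 3769.2 / 3303.2 ≈ 547.72 mm.
Depth of field = Df − Dn = 547.72 − 427.19 ≈ 120.53 mm.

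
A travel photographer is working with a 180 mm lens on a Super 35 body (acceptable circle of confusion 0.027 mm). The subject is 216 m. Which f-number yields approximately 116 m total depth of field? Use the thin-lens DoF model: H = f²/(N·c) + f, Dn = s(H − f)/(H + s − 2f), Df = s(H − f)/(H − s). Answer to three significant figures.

Write h = H − f = f²/(N·c). The thin-lens limits are Dn = s·h/(h + (s−f)) and Df = s·h/(h − (s−f)), so DoF = Df − Dn = 2·s·(s−f)·h / (h² − (s−f)²).
That is a quadratic in h: DoF·h² − 2·s·(s−f)·h − DoF·(s−f)² = 0 ⇒ h = (s−f)·(s + √(s² + DoF²)) / DoF = 215820 × (216000 + √(216000² + 116000²)) / 116000 = 215820 × (216000 + 245177) / 116000 ≈ 858029 mm.
Then N = f²/(c·h) = 180² / (0.027 × 858029) = 32400 / 23167 ≈ 1.40.

f/1.40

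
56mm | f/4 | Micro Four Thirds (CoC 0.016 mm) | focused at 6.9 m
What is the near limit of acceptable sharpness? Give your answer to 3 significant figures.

Hyperfocal distance H = f²/(N·c) + f = 56²/(4 × 0.016) + 56 = 3136/0.064 + 56 ≈ 49056.0 mm ≈ 49.06 m.
Near limit Dn = s·(H − f)/(H + s − 2f) = 6900 × (49056.0 − 56) / (49056.0 + 6900 − 2 × 56) = 6900 × 49000.0 / 55844.0 ≈ 6054.4 mm ≈ 6.05 m.

6.05 m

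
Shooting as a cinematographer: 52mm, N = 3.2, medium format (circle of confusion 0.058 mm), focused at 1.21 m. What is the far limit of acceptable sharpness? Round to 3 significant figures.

Hyperfocal distance H = f²/(N·c) + f = 52²/(3.2 × 0.058) + 52 = 2704/0.1856 + 52 ≈ 14621.0 mm ≈ 14.62 m.
Far limit Df = s·(H − f)/(H − s) = 1210 × (14621.0 − 52) / (14621.0 − 1210) = 1210 × 14569.0 / 13411.0 ≈ 1314.5 mm ≈ 1.31 m.

1.31 m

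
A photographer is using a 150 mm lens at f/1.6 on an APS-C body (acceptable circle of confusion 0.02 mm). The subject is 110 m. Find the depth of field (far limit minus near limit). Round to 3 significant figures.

Hyperfocal distance H = f²/(N·c) + f = 150²/(1.6 × 0.02) + 150 = 22500/0.032 + 150 ≈ 703275.0 mm ≈ 703.3 m.
Near limit Dn = s·(H − f)/(H + s − 2f) = 110000 × (703275.0 − 150) / (703275.0 + 110000 − 2 × 150) = 110000 × 703125.0 / 812975.0 ≈ 95137 mm.
Far limit Df = s·(H − f)/(H − s) = 110000 × (703275.0 − 150) / (703275.0 − 110000) = 110000 × 703125.0 / 593275.0 ≈ 130367 mm.
Depth of field = Df − Dn = 130367 − 95137 ≈ 35230 mm ≈ 35.2 m.

35.2 m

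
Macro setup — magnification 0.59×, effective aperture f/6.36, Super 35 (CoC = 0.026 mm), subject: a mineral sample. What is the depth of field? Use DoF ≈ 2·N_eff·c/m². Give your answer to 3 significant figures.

At magnification m, DoF ≈ 2·N_eff·c/m² = 2 × 6.36 × 0.026 / 0.59² = 0.3307 / 0.3481 ≈ 0.95 mm.

0.950 mm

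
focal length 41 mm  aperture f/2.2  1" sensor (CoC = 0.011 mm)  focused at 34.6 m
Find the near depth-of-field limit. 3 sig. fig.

23.1 m

Hyperfocal distance H = f²/(N·c) + f = 41²/(2.2 × 0.011) + 41 = 1681/0.0242 + 41 ≈ 69503.8 mm ≈ 69.50 m.
Near limit Dn = s·(H − f)/(H + s − 2f) = 34600 × (69503.8 − 41) / (69503.8 + 34600 − 2 × 41) = 34600 × 69462.8 / 104021.8 ≈ 23105 mm ≈ 23.1 m.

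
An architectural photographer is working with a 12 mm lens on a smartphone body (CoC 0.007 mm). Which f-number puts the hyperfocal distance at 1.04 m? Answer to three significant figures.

Rearrange H = f²/(N·c) + f for N: N = f² / ((H − f)·c).
N = 12² / ((1040 − 12) × 0.007) = 144 / 7.196 ≈ 20.

f/20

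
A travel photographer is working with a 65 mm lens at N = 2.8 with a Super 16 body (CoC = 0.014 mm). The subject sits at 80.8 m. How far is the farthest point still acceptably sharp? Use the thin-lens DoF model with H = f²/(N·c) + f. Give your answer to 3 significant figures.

322 m

Hyperfocal distance H = f²/(N·c) + f = 65²/(2.8 × 0.014) + 65 = 4225/0.0392 + 65 ≈ 107845.6 mm ≈ 107.8 m.
Far limit Df = s·(H − f)/(H − s) = 80800 × (107845.6 − 65) / (107845.6 − 80800) = 80800 × 107780.6 / 27045.6 ≈ 321999 mm ≈ 322 m.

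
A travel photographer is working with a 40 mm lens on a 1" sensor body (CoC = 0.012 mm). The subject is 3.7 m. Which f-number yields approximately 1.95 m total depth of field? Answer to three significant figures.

Write h = H − f = f²/(N·c). The thin-lens limits are Dn = s·h/(h + (s−f)) and Df = s·h/(h − (s−f)), so DoF = Df − Dn = 2·s·(s−f)·h / (h² − (s−f)²).
That is a quadratic in h: DoF·h² − 2·s·(s−f)·h − DoF·(s−f)² = 0 ⇒ h = (s−f)·(s + √(s² + DoF²)) / DoF = 3660 × (3700 + √(3700² + 1950²)) / 1950 = 3660 × (3700 + 4182.40) / 1950 ≈ 14795 mm.
Then N = f²/(c·h) = 40² / (0.012 × 14795) = 1600 / 177.54 ≈ 9.01.

f/9.01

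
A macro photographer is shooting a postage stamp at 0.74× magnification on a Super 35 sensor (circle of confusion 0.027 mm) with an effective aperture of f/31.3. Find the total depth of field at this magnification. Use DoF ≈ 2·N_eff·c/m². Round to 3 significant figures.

3.09 mm

At magnification m, DoF ≈ 2·N_eff·c/m² = 2 × 31.3 × 0.027 / 0.74² = 1.69 / 0.5476 ≈ 3.09 mm.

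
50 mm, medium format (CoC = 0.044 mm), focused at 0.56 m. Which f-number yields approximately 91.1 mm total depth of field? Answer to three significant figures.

f/9

Write h = H − f = f²/(N·c). The thin-lens limits are Dn = s·h/(h + (s−f)) and Df = s·h/(h − (s−f)), so DoF = Df − Dn = 2·s·(s−f)·h / (h² − (s−f)²).
That is a quadratic in h: DoF·h² − 2·s·(s−f)·h − DoF·(s−f)² = 0 ⇒ h = (s−f)·(s + √(s² + DoF²)) / DoF = 510 × (560 + √(560² + 91.1²)) / 91.1 = 510 × (560 + 567.362) / 91.1 ≈ 6311.2 mm.
Then N = f²/(c·h) = 50² / (0.044 × 6311.2) = 2500 / 277.69 ≈ 9.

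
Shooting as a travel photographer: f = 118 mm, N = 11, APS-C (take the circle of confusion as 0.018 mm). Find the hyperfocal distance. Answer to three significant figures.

70.4 m

Hyperfocal distance H = f²/(N·c) + f = 118²/(11 × 0.018) + 118 = 13924/0.198 + 118 ≈ 70441.2 mm ≈ 70.4 m.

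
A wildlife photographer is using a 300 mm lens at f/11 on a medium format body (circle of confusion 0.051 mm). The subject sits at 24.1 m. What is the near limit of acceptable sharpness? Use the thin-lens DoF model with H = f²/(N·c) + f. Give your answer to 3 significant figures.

Hyperfocal distance H = f²/(N·c) + f = 300²/(11 × 0.051) + 300 = 90000/0.561 + 300 ≈ 160727.8 mm ≈ 160.7 m.
Near limit Dn = s·(H − f)/(H + s − 2f) = 24100 × (160727.8 − 300) / (160727.8 + 24100 − 2 × 300) = 24100 × 160427.8 / 184227.8 ≈ 20987 mm ≈ 21.0 m.

21.0 m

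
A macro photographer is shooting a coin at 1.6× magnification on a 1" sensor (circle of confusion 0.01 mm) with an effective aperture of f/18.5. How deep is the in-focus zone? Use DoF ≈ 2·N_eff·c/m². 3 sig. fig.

0.145 mm

At magnification m, DoF ≈ 2·N_eff·c/m² = 2 × 18.5 × 0.01 / 1.6² = 0.37 / 2.56 ≈ 0.145 mm.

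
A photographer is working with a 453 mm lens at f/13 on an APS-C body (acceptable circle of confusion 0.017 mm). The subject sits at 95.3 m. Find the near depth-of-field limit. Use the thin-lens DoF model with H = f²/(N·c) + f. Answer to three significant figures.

Hyperfocal distance H = f²/(N·c) + f = 453²/(13 × 0.017) + 453 = 205209/0.221 + 453 ≈ 929000.5 mm ≈ 929.0 m.
Near limit Dn = s·(H − f)/(H + s − 2f) = 95300 × (929000.5 − 453) / (929000.5 + 95300 − 2 × 453) = 95300 × 928547.5 / 1023394.5 ≈ 86468 mm ≈ 86.5 m.

86.5 m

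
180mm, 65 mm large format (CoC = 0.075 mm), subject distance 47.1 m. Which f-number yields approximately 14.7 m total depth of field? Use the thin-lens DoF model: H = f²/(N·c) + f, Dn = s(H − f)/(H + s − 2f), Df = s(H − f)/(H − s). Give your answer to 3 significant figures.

f/1.40

Write h = H − f = f²/(N·c). The thin-lens limits are Dn = s·h/(h + (s−f)) and Df = s·h/(h − (s−f)), so DoF = Df − Dn = 2·s·(s−f)·h / (h² − (s−f)²).
That is a quadratic in h: DoF·h² − 2·s·(s−f)·h − DoF·(s−f)² = 0 ⇒ h = (s−f)·(s + √(s² + DoF²)) / DoF = 46920 × (47100 + √(47100² + 14700²)) / 14700 = 46920 × (47100 + 49340.7) / 14700 ≈ 307823 mm.
Then N = f²/(c·h) = 180² / (0.075 × 307823) = 32400 / 23087 ≈ 1.40.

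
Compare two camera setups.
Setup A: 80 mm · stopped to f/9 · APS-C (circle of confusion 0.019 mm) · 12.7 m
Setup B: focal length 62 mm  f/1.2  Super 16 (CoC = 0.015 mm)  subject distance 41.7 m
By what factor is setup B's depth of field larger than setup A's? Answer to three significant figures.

1.75

Setup A: H = 80²/(9×0.019) + 80 ≈ 37506.9 mm; DoF = Df − Dn = 19160.9 − 9497.5 ≈ 9663.4 mm.
Setup B: H = 62²/(1.2×0.015) + 62 ≈ 213617.6 mm; DoF = Df − Dn = 51800 − 34896 ≈ 16904 mm.
Ratio = 16904 / 9663.4 ≈ 1.75.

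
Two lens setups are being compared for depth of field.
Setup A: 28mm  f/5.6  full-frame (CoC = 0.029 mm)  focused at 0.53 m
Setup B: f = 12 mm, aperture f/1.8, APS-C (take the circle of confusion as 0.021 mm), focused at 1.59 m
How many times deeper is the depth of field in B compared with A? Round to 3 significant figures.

14.3

Setup A: H = 28²/(5.6×0.029) + 28 ≈ 4855.6 mm; DoF = Df − Dn = 591.51 − 480.08 ≈ 111.43 mm.
Setup B: H = 12²/(1.8×0.021) + 12 ≈ 3821.5 mm; DoF = Df − Dn = 2714.4 − 1124.3 ≈ 1590.1 mm.
Ratio = 1590.1 / 111.43 ≈ 14.3.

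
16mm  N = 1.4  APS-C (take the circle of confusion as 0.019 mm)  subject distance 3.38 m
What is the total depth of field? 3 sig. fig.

Hyperfocal distance H = f²/(N·c) + f = 16²/(1.4 × 0.019) + 16 = 256/0.0266 + 16 ≈ 9640.1 mm ≈ 9.640 m.
Near limit Dn = s·(H − f)/(H + s − 2f) = 3380 × (9640.1 − 16) / (9640.1 + 3380 − 2 × 16) = 3380 × 9624.1 / 12988.1 ≈ 2504.6 mm.
Far limit Df = s·(H − f)/(H − s) = 3380 × (9640.1 − 16) / (9640.1 − 3380) = 3380 × 9624.1 / 6260.1 ≈ 5196.3 mm.
Depth of field = Df − Dn = 5196.3 − 2504.6 ≈ 2691.7 mm ≈ 2.69 m.

2.69 m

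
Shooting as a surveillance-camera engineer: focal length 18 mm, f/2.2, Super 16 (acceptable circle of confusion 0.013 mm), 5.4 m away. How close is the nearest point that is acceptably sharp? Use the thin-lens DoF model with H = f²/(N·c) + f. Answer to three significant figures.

Hyperfocal distance H = f²/(N·c) + f = 18²/(2.2 × 0.013) + 18 = 324/0.0286 + 18 ≈ 11346.7 mm ≈ 11.35 m.
Near limit Dn = s·(H − f)/(H + s − 2f) = 5400 × (11346.7 − 18) / (11346.7 + 5400 − 2 × 18) = 5400 × 11328.7 / 16710.7 ≈ 3660.8 mm ≈ 3.66 m.

3.66 m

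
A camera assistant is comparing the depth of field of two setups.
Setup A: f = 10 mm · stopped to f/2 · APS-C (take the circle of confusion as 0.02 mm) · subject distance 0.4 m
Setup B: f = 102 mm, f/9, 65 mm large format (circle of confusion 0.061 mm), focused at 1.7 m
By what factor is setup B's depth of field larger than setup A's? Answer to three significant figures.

2.26

Setup A: H = 10²/(2×0.02) + 10 ≈ 2510.0 mm; DoF = Df − Dn = 473.93 − 346.02 ≈ 127.91 mm.
Setup B: H = 102²/(9×0.061) + 102 ≈ 19052.8 mm; DoF = Df − Dn = 1856.55 − 1567.80 ≈ 288.75 mm.
Ratio = 288.75 / 127.91 ≈ 2.26.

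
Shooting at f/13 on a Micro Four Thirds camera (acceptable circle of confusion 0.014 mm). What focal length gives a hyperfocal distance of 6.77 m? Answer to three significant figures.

From H = f²/(N·c) + f, with f ≪ H: f ≈ √(H·N·c) = √(6770 × 13 × 0.014) = √1232.1 ≈ 35.10 mm.
Exact: f² + N·c·f − N·c·H = 0 ⇒ f = (−N·c + √((N·c)² + 4·N·c·H))/2 = (−0.182 + √4928.6)/2 ≈ 35.011 mm ≈ 35.0 mm.

35.0 mm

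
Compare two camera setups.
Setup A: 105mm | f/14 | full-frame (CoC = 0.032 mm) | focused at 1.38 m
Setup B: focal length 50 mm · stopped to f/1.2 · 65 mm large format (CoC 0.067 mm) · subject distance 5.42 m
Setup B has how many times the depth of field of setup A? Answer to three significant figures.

Setup A: H = 105²/(14×0.032) + 105 ≈ 24714.4 mm; DoF = Df − Dn = 1455.40 − 1312.02 ≈ 143.38 mm.
Setup B: H = 50²/(1.2×0.067) + 50 ≈ 31144.5 mm; DoF = Df − Dn = 6551.4 − 4621.8 ≈ 1929.6 mm.
Ratio = 1929.6 / 143.38 ≈ 13.5.

13.5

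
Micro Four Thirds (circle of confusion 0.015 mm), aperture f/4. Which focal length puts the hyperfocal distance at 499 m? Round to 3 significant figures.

173 mm

From H = f²/(N·c) + f, with f ≪ H: f ≈ √(H·N·c) = √(499000 × 4 × 0.015) = √29940 ≈ 173.0 mm.
The +f correction barely moves this — solving exactly, f² + N·c·f − N·c·H = 0 ⇒ f = (−N·c + √((N·c)² + 4·N·c·H))/2 = (−0.06 + √119760)/2 ≈ 173.00 mm, so f ≈ 173 mm.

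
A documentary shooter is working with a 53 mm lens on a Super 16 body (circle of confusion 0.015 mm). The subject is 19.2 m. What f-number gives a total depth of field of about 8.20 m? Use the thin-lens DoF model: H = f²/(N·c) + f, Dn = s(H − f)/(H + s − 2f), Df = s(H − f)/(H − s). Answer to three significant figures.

Write h = H − f = f²/(N·c). The thin-lens limits are Dn = s·h/(h + (s−f)) and Df = s·h/(h − (s−f)), so DoF = Df − Dn = 2·s·(s−f)·h / (h² − (s−f)²).
That is a quadratic in h: DoF·h² − 2·s·(s−f)·h − DoF·(s−f)² = 0 ⇒ h = (s−f)·(s + √(s² + DoF²)) / DoF = 19147 × (19200 + √(19200² + 8200²)) / 8200 = 19147 × (19200 + 20877.7) / 8200 ≈ 93582 mm.
Then N = f²/(c·h) = 53² / (0.015 × 93582) = 2809 / 1403.7 ≈ 2.00.

f/2.00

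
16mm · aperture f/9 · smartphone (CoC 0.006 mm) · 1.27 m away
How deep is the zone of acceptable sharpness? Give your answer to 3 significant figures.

Hyperfocal distance H = f²/(N·c) + f = 16²/(9 × 0.006) + 16 = 256/0.054 + 16 ≈ 4756.7 mm ≈ 4.757 m.
Near limit Dn = s·(H − f)/(H + s − 2f) = 1270 × (4756.7 − 16) / (4756.7 + 1270 − 2 × 16) = 1270 × 4740.7 / 5994.7 ≈ 1004.34 mm.
Far limit Df = s·(H − f)/(H − s) = 1270 × (4756.7 − 16) / (4756.7 − 1270) = 1270 × 4740.7 / 3486.7 ≈ 1726.75 mm.
Depth of field = Df − Dn = 1726.75 − 1004.34 ≈ 722.41 mm ≈ 0.722 m.

0.722 m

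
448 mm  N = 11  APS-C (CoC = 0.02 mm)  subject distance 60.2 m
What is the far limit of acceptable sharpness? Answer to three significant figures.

Hyperfocal distance H = f²/(N·c) + f = 448²/(11 × 0.02) + 448 = 200704/0.22 + 448 ≈ 912738.9 mm ≈ 912.7 m.
Far limit Df = s·(H − f)/(H − s) = 60200 × (912738.9 − 448) / (912738.9 − 60200) = 60200 × 912290.9 / 852538.9 ≈ 64419 mm ≈ 64.4 m.

64.4 m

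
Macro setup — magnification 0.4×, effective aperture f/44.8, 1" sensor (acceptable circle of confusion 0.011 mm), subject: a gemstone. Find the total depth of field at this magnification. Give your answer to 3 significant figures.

6.16 mm

At magnification m, DoF ≈ 2·N_eff·c/m² = 2 × 44.8 × 0.011 / 0.4² = 0.9856 / 0.16 ≈ 6.16 mm.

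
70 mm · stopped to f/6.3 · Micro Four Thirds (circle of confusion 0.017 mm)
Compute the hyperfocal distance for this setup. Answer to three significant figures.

Hyperfocal distance H = f²/(N·c) + f = 70²/(6.3 × 0.017) + 70 = 4900/0.1071 + 70 ≈ 45821.6 mm ≈ 45.8 m.

45.8 m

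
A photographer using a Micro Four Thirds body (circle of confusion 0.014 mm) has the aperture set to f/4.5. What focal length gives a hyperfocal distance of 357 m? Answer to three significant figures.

From H = f²/(N·c) + f, with f ≪ H: f ≈ √(H·N·c) = √(357000 × 4.5 × 0.014) = √22491 ≈ 150.0 mm.
The +f correction barely moves this — solving exactly, f² + N·c·f − N·c·H = 0 ⇒ f = (−N·c + √((N·c)² + 4·N·c·H))/2 = (−0.063 + √89964)/2 ≈ 149.94 mm, so f ≈ 150 mm.

150 mm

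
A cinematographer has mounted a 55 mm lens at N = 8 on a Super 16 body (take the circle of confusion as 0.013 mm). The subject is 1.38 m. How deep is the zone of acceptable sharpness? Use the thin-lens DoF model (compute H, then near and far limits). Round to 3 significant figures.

Hyperfocal distance H = f²/(N·c) + f = 55²/(8 × 0.013) + 55 = 3025/0.104 + 55 ≈ 29141.5 mm ≈ 29.14 m.
Near limit Dn = s·(H − f)/(H + s − 2f) = 1380 × (29141.5 − 55) / (29141.5 + 1380 − 2 × 55) = 1380 × 29086.5 / 30411.5 ≈ 1319.87 mm.
Far limit Df = s·(H − f)/(H − s) = 1380 × (29141.5 − 55) / (29141.5 − 1380) = 1380 × 29086.5 / 27761.5 ≈ 1445.86 mm.
Depth of field = Df − Dn = 1445.86 − 1319.87 ≈ 125.99 mm.

126 mm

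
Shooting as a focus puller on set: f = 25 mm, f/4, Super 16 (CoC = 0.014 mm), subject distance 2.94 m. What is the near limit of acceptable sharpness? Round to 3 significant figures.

Hyperfocal distance H = f²/(N·c) + f = 25²/(4 × 0.014) + 25 = 625/0.056 + 25 ≈ 11185.7 mm ≈ 11.19 m.
Near limit Dn = s·(H − f)/(H + s − 2f) = 2940 × (11185.7 − 25) / (11185.7 + 2940 − 2 × 25) = 2940 × 11160.7 / 14075.7 ≈ 2331.1 mm ≈ 2.33 m.

2.33 m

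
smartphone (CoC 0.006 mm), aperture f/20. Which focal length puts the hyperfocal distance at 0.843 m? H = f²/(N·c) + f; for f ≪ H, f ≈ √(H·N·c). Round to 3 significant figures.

From H = f²/(N·c) + f, with f ≪ H: f ≈ √(H·N·c) = √(843 × 20 × 0.006) = √101.16 ≈ 10.06 mm.
Exact: f² + N·c·f − N·c·H = 0 ⇒ f = (−N·c + √((N·c)² + 4·N·c·H))/2 = (−0.12 + √404.65)/2 ≈ 9.9980 mm ≈ 10.0 mm.

10.0 mm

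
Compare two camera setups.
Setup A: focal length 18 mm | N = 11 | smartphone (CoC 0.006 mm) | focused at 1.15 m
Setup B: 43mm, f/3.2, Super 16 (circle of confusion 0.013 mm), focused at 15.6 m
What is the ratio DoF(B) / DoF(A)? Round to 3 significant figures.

22.2

Setup A: H = 18²/(11×0.006) + 18 ≈ 4927.1 mm; DoF = Df − Dn = 1494.66 − 934.51 ≈ 560.15 mm.
Setup B: H = 43²/(3.2×0.013) + 43 ≈ 44490.1 mm; DoF = Df − Dn = 24000 − 11555 ≈ 12445 mm.
Ratio = 12445 / 560.15 ≈ 22.2.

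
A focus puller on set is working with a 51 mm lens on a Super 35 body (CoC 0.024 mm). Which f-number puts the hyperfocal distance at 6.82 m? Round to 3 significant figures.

f/16

Rearrange H = f²/(N·c) + f for N: N = f² / ((H − f)·c).
N = 51² / ((6820 − 51) × 0.024) = 2601 / 162.5 ≈ 16.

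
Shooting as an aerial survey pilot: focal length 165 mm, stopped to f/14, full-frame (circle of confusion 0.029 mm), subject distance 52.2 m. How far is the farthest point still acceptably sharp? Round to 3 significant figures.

233 m

Hyperfocal distance H = f²/(N·c) + f = 165²/(14 × 0.029) + 165 = 27225/0.406 + 165 ≈ 67221.7 mm ≈ 67.22 m.
Far limit Df = s·(H − f)/(H − s) = 52200 × (67221.7 − 165) / (67221.7 − 52200) = 52200 × 67056.7 / 15021.7 ≈ 233021 mm ≈ 233 m.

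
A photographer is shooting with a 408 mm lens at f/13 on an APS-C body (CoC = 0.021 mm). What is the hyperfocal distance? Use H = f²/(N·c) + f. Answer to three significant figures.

Hyperfocal distance H = f²/(N·c) + f = 408²/(13 × 0.021) + 408 = 166464/0.273 + 408 ≈ 610166.2 mm ≈ 610 m.

610 m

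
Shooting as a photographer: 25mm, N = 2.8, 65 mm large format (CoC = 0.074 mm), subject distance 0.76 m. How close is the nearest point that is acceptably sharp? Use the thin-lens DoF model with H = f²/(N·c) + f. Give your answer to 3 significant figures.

Hyperfocal distance H = f²/(N·c) + f = 25²/(2.8 × 0.074) + 25 = 625/0.2072 + 25 ≈ 3041.4 mm ≈ 3.041 m.
Near limit Dn = s·(H − f)/(H + s − 2f) = 760 × (3041.4 − 25) / (3041.4 + 760 − 2 × 25) = 760 × 3016.4 / 3751.4 ≈ 611.10 mm ≈ 0.611 m.

0.611 m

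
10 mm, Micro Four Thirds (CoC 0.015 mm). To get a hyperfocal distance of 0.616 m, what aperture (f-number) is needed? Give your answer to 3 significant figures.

Rearrange H = f²/(N·c) + f for N: N = f² / ((H − f)·c).
N = 10² / ((616 − 10) × 0.015) = 100 / 9.090 ≈ 11.

f/11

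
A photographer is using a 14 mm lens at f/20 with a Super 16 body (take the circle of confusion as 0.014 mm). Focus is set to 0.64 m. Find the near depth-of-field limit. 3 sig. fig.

Hyperfocal distance H = f²/(N·c) + f = 14²/(20 × 0.014) + 14 = 196/0.28 + 14 ≈ 714.0 mm ≈ 0.714 m.
Near limit Dn = s·(H − f)/(H + s − 2f) = 640 × (714.0 − 14) / (714.0 + 640 − 2 × 14) = 640 × 700.0 / 1326.0 ≈ 337.86 mm.

338 mm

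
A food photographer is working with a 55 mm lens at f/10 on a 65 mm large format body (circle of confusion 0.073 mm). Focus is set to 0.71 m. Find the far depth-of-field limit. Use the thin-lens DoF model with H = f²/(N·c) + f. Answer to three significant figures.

Hyperfocal distance H = f²/(N·c) + f = 55²/(10 × 0.073) + 55 = 3025/0.73 + 55 ≈ 4198.8 mm ≈ 4.199 m.
Far limit Df = s·(H − f)/(H − s) = 710 × (4198.8 − 55) / (4198.8 − 710) = 710 × 4143.8 / 3488.8 ≈ 843.30 mm ≈ 0.843 m.

0.843 m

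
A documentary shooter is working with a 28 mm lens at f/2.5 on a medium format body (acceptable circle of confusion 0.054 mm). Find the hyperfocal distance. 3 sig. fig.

5.84 m

Hyperfocal distance H = f²/(N·c) + f = 28²/(2.5 × 0.054) + 28 = 784/0.135 + 28 ≈ 5835.4 mm ≈ 5.84 m.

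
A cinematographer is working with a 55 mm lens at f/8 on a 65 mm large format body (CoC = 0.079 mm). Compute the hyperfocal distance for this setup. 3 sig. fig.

Hyperfocal distance H = f²/(N·c) + f = 55²/(8 × 0.079) + 55 = 3025/0.632 + 55 ≈ 4841.4 mm ≈ 4.84 m.

4.84 m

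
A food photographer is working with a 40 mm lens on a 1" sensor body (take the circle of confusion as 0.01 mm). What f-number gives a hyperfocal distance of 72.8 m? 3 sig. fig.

f/2.20

Rearrange H = f²/(N·c) + f for N: N = f² / ((H − f)·c).
N = 40² / ((72800 − 40) × 0.01) = 1600 / 727.6 ≈ 2.20.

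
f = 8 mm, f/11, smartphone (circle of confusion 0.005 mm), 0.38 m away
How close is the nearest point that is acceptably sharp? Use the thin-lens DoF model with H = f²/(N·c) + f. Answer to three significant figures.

Hyperfocal distance H = f²/(N·c) + f = 8²/(11 × 0.005) + 8 = 64/0.055 + 8 ≈ 1171.6 mm ≈ 1.172 m.
Near limit Dn = s·(H − f)/(H + s − 2f) = 380 × (1171.6 − 8) / (1171.6 + 380 − 2 × 8) = 380 × 1163.6 / 1535.6 ≈ 287.95 mm.

288 mm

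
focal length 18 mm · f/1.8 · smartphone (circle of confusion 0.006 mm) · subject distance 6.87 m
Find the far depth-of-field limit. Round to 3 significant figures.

8.90 m

Hyperfocal distance H = f²/(N·c) + f = 18²/(1.8 × 0.006) + 18 = 324/0.0108 + 18 ≈ 30018.0 mm ≈ 30.02 m.
Far limit Df = s·(H − f)/(H − s) = 6870 × (30018.0 − 18) / (30018.0 − 6870) = 6870 × 30000.0 / 23148.0 ≈ 8903.6 mm ≈ 8.90 m.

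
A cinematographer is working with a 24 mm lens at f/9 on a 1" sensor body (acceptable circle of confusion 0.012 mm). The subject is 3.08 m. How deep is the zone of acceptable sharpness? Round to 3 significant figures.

Hyperfocal distance H = f²/(N·c) + f = 24²/(9 × 0.012) + 24 = 576/0.108 + 24 ≈ 5357.3 mm ≈ 5.357 m.
Near limit Dn = s·(H − f)/(H + s − 2f) = 3080 × (5357.3 − 24) / (5357.3 + 3080 − 2 × 24) = 3080 × 5333.3 / 8389.3 ≈ 1958.0 mm.
Far limit Df = s·(H − f)/(H − s) = 3080 × (5357.3 − 24) / (5357.3 − 3080) = 3080 × 5333.3 / 2277.3 ≈ 7213.1 mm.
Depth of field = Df − Dn = 7213.1 − 1958.0 ≈ 5255.1 mm ≈ 5.26 m.

5.26 m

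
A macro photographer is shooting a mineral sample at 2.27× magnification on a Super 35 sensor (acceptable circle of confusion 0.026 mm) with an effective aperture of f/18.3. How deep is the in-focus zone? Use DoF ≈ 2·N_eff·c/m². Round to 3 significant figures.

At magnification m, DoF ≈ 2·N_eff·c/m² = 2 × 18.3 × 0.026 / 2.27² = 0.9516 / 5.153 ≈ 0.185 mm.

0.185 mm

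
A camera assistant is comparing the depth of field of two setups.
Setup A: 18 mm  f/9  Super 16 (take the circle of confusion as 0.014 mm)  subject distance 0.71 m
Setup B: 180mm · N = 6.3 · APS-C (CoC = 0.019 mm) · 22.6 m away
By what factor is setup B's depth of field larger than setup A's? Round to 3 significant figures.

9.15

Setup A: H = 18²/(9×0.014) + 18 ≈ 2589.4 mm; DoF = Df − Dn = 971.42 − 559.45 ≈ 411.97 mm.
Setup B: H = 180²/(6.3×0.019) + 180 ≈ 270856.7 mm; DoF = Df − Dn = 24641.0 − 20871.2 ≈ 3769.8 mm.
Ratio = 3769.8 / 411.97 ≈ 9.15.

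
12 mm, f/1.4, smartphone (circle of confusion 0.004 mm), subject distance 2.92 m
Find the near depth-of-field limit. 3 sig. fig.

Hyperfocal distance H = f²/(N·c) + f = 12²/(1.4 × 0.004) + 12 = 144/0.0056 + 12 ≈ 25726.3 mm ≈ 25.73 m.
Near limit Dn = s·(H − f)/(H + s − 2f) = 2920 × (25726.3 − 12) / (25726.3 + 2920 − 2 × 12) = 2920 × 25714.3 / 28622.3 ≈ 2623.3 mm ≈ 2.62 m.

2.62 m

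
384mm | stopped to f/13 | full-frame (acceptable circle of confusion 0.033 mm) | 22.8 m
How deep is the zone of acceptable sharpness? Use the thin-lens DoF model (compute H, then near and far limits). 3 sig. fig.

Hyperfocal distance H = f²/(N·c) + f = 384²/(13 × 0.033) + 384 = 147456/0.429 + 384 ≈ 344104.3 mm ≈ 344.1 m.
Near limit Dn = s·(H − f)/(H + s − 2f) = 22800 × (344104.3 − 384) / (344104.3 + 22800 − 2 × 384) = 22800 × 343720.3 / 366136.3 ≈ 21404.1 mm.
Far limit Df = s·(H − f)/(H − s) = 22800 × (344104.3 − 384) / (344104.3 − 22800) = 22800 × 343720.3 / 321304.3 ≈ 24390.7 mm.
Depth of field = Df − Dn = 24390.7 − 21404.1 ≈ 2986.6 mm ≈ 2.99 m.

2.99 m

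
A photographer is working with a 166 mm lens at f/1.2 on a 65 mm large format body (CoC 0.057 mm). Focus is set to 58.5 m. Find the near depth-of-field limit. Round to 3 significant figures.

Hyperfocal distance H = f²/(N·c) + f = 166²/(1.2 × 0.057) + 166 = 27556/0.0684 + 166 ≈ 403031.5 mm ≈ 403.0 m.
Near limit Dn = s·(H − f)/(H + s − 2f) = 58500 × (403031.5 − 166) / (403031.5 + 58500 − 2 × 166) = 58500 × 402865.5 / 461199.5 ≈ 51101 mm ≈ 51.1 m.

51.1 m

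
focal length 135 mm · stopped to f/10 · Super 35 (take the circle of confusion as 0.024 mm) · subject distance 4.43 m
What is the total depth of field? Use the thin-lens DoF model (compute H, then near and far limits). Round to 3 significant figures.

Hyperfocal distance H = f²/(N·c) + f = 135²/(10 × 0.024) + 135 = 18225/0.24 + 135 ≈ 76072.5 mm ≈ 76.07 m.
Near limit Dn = s·(H − f)/(H + s − 2f) = 4430 × (76072.5 − 135) / (76072.5 + 4430 − 2 × 135) = 4430 × 75937.5 / 80232.5 ≈ 4192.85 mm.
Far limit Df = s·(H − f)/(H − s) = 4430 × (76072.5 − 135) / (76072.5 − 4430) = 4430 × 75937.5 / 71642.5 ≈ 4695.58 mm.
Depth of field = Df − Dn = 4695.58 − 4192.85 ≈ 502.73 mm ≈ 0.503 m.

0.503 m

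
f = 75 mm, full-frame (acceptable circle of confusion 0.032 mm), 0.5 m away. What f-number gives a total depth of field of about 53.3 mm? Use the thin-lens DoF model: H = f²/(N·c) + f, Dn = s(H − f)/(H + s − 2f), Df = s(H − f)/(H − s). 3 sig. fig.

Write h = H − f = f²/(N·c). The thin-lens limits are Dn = s·h/(h + (s−f)) and Df = s·h/(h − (s−f)), so DoF = Df − Dn = 2·s·(s−f)·h / (h² − (s−f)²).
That is a quadratic in h: DoF·h² − 2·s·(s−f)·h − DoF·(s−f)² = 0 ⇒ h = (s−f)·(s + √(s² + DoF²)) / DoF = 425 × (500 + √(500² + 53.3²)) / 53.3 = 425 × (500 + 502.833) / 53.3 ≈ 7996.3 mm.
Then N = f²/(c·h) = 75² / (0.032 × 7996.3) = 5625 / 255.88 ≈ 22.

f/22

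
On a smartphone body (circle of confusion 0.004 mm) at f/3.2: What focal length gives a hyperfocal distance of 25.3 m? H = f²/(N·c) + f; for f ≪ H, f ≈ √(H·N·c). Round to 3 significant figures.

From H = f²/(N·c) + f, with f ≪ H: f ≈ √(H·N·c) = √(25300 × 3.2 × 0.004) = √323.84 ≈ 18.00 mm.
The +f correction barely moves this — solving exactly, f² + N·c·f − N·c·H = 0 ⇒ f = (−N·c + √((N·c)² + 4·N·c·H))/2 = (−0.0128 + √1295.4)/2 ≈ 17.989 mm, so f ≈ 18.0 mm.

18.0 mm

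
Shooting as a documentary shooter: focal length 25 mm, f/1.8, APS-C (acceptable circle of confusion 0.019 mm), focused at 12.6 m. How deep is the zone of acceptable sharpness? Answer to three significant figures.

32.9 m

Hyperfocal distance H = f²/(N·c) + f = 25²/(1.8 × 0.019) + 25 = 625/0.0342 + 25 ≈ 18299.9 mm ≈ 18.30 m.
Near limit Dn = s·(H − f)/(H + s − 2f) = 12600 × (18299.9 − 25) / (18299.9 + 12600 − 2 × 25) = 12600 × 18274.9 / 30849.9 ≈ 7464 mm.
Far limit Df = s·(H − f)/(H − s) = 12600 × (18299.9 − 25) / (18299.9 − 12600) = 12600 × 18274.9 / 5699.9 ≈ 40398 mm.
Depth of field = Df − Dn = 40398 − 7464 ≈ 32934 mm ≈ 32.9 m.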